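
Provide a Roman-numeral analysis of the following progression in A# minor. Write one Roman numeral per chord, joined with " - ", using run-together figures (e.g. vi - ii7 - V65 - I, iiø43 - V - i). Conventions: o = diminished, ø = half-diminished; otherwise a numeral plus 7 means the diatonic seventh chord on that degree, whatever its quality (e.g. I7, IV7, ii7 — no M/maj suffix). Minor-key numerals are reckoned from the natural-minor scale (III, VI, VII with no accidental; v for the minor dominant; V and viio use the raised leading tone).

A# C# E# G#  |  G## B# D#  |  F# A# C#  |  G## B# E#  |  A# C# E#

i7 - viio - VI - V6 - i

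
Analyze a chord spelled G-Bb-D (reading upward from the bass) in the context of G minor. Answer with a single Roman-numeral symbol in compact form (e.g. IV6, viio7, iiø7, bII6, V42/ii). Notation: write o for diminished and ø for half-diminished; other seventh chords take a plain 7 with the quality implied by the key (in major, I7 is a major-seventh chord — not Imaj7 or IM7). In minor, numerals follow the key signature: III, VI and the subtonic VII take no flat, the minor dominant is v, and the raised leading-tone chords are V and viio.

i

Stacked in thirds the chord is G-Bb-D: a minor triad on G.
G is scale degree 1 in G minor, and a minor triad on that degree is written i.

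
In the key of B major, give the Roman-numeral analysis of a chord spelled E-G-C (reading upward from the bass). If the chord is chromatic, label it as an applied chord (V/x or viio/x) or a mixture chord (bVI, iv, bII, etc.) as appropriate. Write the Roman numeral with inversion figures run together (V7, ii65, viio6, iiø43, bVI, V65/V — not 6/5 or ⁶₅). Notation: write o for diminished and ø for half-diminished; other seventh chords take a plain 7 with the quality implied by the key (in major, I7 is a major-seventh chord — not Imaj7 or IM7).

bII6

The pitches C-E-G form a major triad rooted on C.
C is the lowered second degree of B major (diatonic 2 would be C#). This is the Neapolitan sixth — a major triad on the lowered second degree, here in its customary first inversion.
With E in the bass the chord is in first inversion, so the figured bass is 6.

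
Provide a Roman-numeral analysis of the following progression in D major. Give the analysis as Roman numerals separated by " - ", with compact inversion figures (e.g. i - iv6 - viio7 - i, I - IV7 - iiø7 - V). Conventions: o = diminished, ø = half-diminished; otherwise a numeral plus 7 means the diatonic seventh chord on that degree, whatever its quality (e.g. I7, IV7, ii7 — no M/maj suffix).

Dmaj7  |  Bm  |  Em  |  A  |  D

I7 - vi - ii - V - I

Dmaj7: major seventh chord on D = scale degree 1 → I7.
Bm has root B, degree 6 in D major, so vi.
Em: root E is the supertonic; minor triad there is ii.
A: root A is the dominant; major triad there is V.
D: root D is the tonic; major triad there is I.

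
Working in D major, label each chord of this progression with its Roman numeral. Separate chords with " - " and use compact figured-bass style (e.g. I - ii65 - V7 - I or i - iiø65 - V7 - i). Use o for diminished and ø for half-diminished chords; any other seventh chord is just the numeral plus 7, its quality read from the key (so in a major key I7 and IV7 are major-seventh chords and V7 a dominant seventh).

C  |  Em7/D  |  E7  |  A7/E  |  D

bVII - ii42 - V7/V - V43 - I

C is non-diatonic — bVII, a mixture chord from D minor.
Em7/D has root E, degree 2 in D major, so ii42.
E7: chromatic; E is V of V, so V7/V.
A7/E: root A is the dominant; dominant seventh chord there is V43.
D: root D is the tonic; major triad there is I.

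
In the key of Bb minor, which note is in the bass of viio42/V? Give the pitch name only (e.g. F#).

The applied chord viio42/V is rooted on E: E-G-Bb-Db.
The figure 42 means third inversion — the seventh is in the bass.

Db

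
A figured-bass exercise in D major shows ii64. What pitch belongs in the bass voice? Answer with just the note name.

ii in D major has root E; the chord is E-G-B.
The figure 64 means second inversion — the fifth is in the bass.

B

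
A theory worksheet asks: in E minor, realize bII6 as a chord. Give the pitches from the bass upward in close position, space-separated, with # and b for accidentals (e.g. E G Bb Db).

A C F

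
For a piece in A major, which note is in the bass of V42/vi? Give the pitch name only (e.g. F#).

The applied chord V42/vi is rooted on C#: C#-E#-G#-B.
The figure 42 means third inversion — the seventh is in the bass.

B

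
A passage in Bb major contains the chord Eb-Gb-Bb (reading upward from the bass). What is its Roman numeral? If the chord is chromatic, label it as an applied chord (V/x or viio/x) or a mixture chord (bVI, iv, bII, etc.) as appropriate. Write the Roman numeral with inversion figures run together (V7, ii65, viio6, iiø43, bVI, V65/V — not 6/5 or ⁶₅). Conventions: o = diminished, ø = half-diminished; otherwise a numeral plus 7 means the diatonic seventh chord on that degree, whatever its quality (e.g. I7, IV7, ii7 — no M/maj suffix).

The pitches Eb-Gb-Bb form a minor triad rooted on Eb.
Eb is the fourth degree of Bb major. This is the minor subdominant, borrowed from the parallel minor.

iv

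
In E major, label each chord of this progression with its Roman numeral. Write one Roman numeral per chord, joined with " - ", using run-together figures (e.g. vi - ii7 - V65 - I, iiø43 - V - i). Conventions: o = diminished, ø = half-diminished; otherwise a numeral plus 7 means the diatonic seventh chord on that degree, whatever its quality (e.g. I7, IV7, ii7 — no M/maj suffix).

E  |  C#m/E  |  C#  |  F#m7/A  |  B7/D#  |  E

I - vi6 - V/ii - ii65 - V65 - I

E: root E is the tonic; major triad there is I.
C#m/E: root C# is the submediant; minor triad there is vi6.
C# is the secondary dominant of ii (major triad on C#): V/ii.
F#m7/A: root F# is the supertonic; minor seventh chord there is ii65.
B7/D# has root B, degree 5 in E major, so V65.
E: major triad on E = scale degree 1 → I.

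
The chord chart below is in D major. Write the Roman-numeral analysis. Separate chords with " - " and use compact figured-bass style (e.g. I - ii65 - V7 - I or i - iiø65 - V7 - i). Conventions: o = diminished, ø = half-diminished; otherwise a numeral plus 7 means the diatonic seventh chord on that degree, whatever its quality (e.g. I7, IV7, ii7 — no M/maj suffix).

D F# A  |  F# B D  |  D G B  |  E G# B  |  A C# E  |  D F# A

D-F#-A: major triad on D = scale degree 1 → I.
F#-B-D has root B, degree 6 in D major, so vi64.
D-G-B: root G is the subdominant; major triad there is IV64.
E-G#-B is the secondary dominant of V (major triad on E): V/V.
A-C#-E: major triad on A = scale degree 5 → V.
D-F#-A has root D, degree 1 in D major, so I.

I - vi64 - IV64 - V/V - V - I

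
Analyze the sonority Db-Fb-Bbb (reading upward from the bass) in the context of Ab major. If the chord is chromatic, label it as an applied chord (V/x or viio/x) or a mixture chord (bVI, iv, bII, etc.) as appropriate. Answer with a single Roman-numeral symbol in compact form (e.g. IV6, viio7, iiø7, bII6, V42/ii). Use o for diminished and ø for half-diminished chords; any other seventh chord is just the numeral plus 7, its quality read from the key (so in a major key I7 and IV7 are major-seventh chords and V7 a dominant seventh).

bII6

The pitches Bbb-Db-Fb form a major triad rooted on Bbb.
Bbb is the lowered second degree of Ab major (diatonic 2 would be Bb). This is the Neapolitan sixth — a major triad on the lowered second degree, here in its customary first inversion.
With Db in the bass the chord is in first inversion, so the figured bass is 6.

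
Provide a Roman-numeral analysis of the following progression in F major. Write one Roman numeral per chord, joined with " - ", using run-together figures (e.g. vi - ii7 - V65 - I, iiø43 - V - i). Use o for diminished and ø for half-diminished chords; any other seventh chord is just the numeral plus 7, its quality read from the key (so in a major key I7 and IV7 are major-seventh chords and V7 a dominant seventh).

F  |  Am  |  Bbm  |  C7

F: major triad on F = scale degree 1 → I.
Am: root A is the mediant; minor triad there is iii.
Bbm is non-diatonic — iv, a mixture chord from F minor.
C7 has root C, degree 5 in F major, so V7.

I - iii - iv - V7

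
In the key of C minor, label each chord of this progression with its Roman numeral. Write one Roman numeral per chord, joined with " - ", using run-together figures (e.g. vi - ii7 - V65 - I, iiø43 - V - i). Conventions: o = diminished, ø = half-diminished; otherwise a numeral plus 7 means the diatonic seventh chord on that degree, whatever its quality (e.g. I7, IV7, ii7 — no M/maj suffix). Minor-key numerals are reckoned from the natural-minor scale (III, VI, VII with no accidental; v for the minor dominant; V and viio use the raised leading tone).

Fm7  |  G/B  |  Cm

Fm7: minor seventh chord on F = scale degree 4 → iv7.
G/B: root G is the dominant; major triad there is V6.
Cm: root C is the tonic; minor triad there is i.

iv7 - V6 - i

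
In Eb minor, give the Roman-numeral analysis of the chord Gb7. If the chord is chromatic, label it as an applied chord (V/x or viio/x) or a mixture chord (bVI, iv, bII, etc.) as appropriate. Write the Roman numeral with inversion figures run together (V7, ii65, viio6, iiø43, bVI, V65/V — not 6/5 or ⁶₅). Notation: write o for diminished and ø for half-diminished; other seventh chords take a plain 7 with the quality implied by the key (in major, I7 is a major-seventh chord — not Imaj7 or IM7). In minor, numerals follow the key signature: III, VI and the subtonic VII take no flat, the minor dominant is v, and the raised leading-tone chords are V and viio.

V7/VI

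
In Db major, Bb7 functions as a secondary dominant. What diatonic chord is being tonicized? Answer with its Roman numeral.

The chord is a dominant seventh chord on Bb.
A dominant resolves down a perfect fifth: Bb → Eb. In Db major, Eb is scale degree 2, i.e. ii.

ii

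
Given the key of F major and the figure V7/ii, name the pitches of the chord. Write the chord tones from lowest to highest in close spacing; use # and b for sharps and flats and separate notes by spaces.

D F# A C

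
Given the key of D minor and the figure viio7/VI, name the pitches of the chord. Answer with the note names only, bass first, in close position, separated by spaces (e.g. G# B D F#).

The slash marks an applied leading-tone chord: viio of VI. In D minor, VI is Bb, so the leading tone to it is A, a half step below.
Building a fully diminished seventh chord on A gives A-C-Eb-Gb.

A C Eb Gb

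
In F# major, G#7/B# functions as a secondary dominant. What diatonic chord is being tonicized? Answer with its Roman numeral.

V

The chord is a dominant seventh chord on G#.
A dominant resolves down a perfect fifth: G# → C#. In F# major, C# is scale degree 5, i.e. V.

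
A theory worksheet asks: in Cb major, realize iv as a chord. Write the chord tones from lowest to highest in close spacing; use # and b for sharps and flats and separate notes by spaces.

iv is the minor subdominant, borrowed from the parallel minor. In Cb major that root is Fb.
So the chord is Fb-Abb-Cb.

Fb Abb Cb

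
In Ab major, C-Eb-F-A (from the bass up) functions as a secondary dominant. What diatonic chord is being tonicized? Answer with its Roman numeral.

The chord is a dominant seventh chord on F.
A dominant resolves down a perfect fifth: F → Bb. In Ab major, Bb is scale degree 2, i.e. ii.

ii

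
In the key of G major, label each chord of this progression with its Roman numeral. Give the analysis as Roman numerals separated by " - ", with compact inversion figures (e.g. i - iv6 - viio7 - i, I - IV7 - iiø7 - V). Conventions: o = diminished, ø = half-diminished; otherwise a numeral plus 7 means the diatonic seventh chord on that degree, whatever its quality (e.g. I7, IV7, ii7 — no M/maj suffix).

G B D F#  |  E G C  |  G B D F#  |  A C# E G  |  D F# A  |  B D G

I7 - IV6 - I7 - V7/V - V - I6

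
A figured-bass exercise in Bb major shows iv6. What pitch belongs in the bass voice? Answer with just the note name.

iv in Bb major has root Eb; the chord is Eb-Gb-Bb.
The figure 6 means first inversion — the third is in the bass.

Gb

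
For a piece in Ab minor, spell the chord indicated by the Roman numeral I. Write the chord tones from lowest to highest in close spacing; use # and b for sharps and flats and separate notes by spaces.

I is the major tonic (Picardy third), borrowed from the parallel major. In Ab minor that root is Ab.
So the chord is Ab-C-Eb.

Ab C Eb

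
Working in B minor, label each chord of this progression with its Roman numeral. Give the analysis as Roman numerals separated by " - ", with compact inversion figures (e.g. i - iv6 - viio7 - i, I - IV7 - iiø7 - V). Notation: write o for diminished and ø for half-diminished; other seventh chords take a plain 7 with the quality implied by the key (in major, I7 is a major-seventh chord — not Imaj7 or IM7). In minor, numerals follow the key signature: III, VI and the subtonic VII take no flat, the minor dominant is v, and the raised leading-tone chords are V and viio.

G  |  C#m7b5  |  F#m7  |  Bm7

VI - iiø7 - v7 - i7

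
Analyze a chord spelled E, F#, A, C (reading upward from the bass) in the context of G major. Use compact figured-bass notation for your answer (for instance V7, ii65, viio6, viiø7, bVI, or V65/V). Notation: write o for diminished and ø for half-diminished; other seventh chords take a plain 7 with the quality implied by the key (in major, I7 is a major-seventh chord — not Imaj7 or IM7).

viiø42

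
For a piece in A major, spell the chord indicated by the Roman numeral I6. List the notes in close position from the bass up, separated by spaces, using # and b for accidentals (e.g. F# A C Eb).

C# E A

In A major, scale degree 1 is A, and the diatonic chord built there is a major triad.
Stacking thirds from A gives A-C#-E.
With the 6 figure the chord is in first inversion; from the bass C# upward in close position it reads C#-E-A.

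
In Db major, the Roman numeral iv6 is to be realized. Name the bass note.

Bbb

iv in Db major has root Gb; the chord is Gb-Bbb-Db.
The figure 6 means first inversion — the third is in the bass.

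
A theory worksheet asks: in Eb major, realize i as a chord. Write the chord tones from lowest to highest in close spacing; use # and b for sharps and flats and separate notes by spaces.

Eb Gb Bb

Scale degree 1 in Eb major is Eb; here the chord built on it is altered to a minor triad. i is the minor tonic, borrowed from the parallel minor.
So the chord is Eb-Gb-Bb, a minor triad.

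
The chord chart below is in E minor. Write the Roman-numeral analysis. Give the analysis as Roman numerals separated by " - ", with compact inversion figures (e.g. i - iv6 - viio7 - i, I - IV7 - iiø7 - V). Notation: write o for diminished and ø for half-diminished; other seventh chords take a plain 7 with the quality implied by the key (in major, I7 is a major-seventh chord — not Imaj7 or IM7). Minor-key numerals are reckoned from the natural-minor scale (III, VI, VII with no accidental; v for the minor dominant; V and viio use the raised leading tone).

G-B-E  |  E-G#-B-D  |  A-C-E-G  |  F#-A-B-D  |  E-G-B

i6 - V7/iv - iv7 - v43 - i

G-B-E has root E, degree 1 in E minor, so i6.
E-G#-B-D: a dominant seventh chord on E, the applied dominant of iv → V7/iv.
A-C-E-G has root A, degree 4 in E minor, so iv7.
F#-A-B-D: minor seventh chord on B = scale degree 5 → v43.
E-G-B: root E is the tonic; minor triad there is i.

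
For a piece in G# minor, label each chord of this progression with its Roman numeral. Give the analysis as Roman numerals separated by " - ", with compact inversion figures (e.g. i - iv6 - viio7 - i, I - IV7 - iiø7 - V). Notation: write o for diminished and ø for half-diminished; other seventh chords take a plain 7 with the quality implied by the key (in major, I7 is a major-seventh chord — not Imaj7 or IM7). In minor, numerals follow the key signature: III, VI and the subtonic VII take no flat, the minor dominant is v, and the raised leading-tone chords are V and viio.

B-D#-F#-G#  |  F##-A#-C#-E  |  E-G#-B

i65 - viio7 - VI

B-D#-F#-G#: minor seventh chord on G# = scale degree 1 → i65.
F##-A#-C#-E: root F## is the leading tone; fully diminished seventh chord there is viio7.
E-G#-B: root E is the submediant; major triad there is VI.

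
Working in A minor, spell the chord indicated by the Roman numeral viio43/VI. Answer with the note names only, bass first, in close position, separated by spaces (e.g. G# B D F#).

The slash marks an applied leading-tone chord: viio of VI. In A minor, VI is F, so the leading tone to it is E, a half step below.
Building a fully diminished seventh chord on E gives E-G-Bb-Db.
With the 43 figure the chord is in second inversion; from the bass Bb upward in close position it reads Bb-Db-E-G.

Bb Db E G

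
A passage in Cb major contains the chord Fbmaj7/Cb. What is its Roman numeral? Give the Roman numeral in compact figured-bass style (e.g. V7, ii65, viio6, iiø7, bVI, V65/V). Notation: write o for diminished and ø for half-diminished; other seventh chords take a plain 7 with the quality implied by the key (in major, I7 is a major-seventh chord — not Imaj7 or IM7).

Stacked in thirds the chord is Fb-Ab-Cb-Eb: a major seventh chord on Fb.
Fb is scale degree 4 in Cb major, and a major seventh chord on that degree is written IV7.
With Cb in the bass the chord is in second inversion, so the figured bass is 43.

IV43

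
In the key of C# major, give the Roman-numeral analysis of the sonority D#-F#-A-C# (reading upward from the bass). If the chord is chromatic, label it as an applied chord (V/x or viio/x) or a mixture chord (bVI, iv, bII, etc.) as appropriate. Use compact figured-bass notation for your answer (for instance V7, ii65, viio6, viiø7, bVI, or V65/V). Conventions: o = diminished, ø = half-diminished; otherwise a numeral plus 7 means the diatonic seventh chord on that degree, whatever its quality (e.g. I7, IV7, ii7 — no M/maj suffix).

The pitches D#-F#-A-C# form a half-diminished seventh chord rooted on D#.
D# is the second degree of C# major. This is the half-diminished supertonic seventh, borrowed from the parallel minor.

iiø7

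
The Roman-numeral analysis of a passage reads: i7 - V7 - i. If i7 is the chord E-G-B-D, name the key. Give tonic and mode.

E minor

The chord Em7 is a minor seventh chord rooted on E; its label is i7.
If E is scale degree 1 and the mode makes that degree carry a minor seventh chord, the tonic is E and the mode is minor.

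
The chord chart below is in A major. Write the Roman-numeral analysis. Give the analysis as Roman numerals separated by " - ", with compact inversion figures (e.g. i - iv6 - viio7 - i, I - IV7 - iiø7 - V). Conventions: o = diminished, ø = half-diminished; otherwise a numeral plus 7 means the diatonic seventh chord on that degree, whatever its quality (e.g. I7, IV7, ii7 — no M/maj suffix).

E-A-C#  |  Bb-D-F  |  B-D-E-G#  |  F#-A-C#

I64 - bII - V43 - vi

E-A-C#: major triad on A = scale degree 1 → I64.
Bb-D-F: major triad on Bb — chromatic; Bb is the lowered second degree, so this is the Neapolitan chord, bII.
B-D-E-G#: dominant seventh chord on E = scale degree 5 → V43.
F#-A-C# has root F#, degree 6 in A major, so vi.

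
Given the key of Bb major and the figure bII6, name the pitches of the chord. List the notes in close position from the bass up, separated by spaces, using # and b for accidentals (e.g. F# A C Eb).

bII6 is the Neapolitan sixth — a major triad on the lowered second degree, here in its customary first inversion. In Bb major that root is Cb.
So the chord is Cb-Eb-Gb, a major triad.
With the 6 figure the chord is in first inversion; from the bass Eb upward in close position it reads Eb-Gb-Cb.

Eb Gb Cb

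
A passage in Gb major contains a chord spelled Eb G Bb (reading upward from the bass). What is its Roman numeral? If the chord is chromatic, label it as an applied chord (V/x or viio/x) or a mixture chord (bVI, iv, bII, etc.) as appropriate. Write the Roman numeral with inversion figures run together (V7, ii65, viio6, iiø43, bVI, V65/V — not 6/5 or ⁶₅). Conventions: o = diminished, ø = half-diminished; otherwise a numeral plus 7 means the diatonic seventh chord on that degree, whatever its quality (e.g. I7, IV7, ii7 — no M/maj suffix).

The pitches Eb-G-Bb form a major triad rooted on Eb.
Eb is not a diatonic chord root with this quality in Gb major, but it lies a perfect fifth above Ab (ii), so the chord functions as an applied dominant of ii.

V/ii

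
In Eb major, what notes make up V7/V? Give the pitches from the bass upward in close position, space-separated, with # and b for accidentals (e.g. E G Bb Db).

V7/V is a secondary dominant — the dominant seventh of V. V in Eb major is Bb, so the applied chord's root is F, a perfect fifth above.
Building a dominant seventh chord on F gives F-A-C-Eb.

F A C Eb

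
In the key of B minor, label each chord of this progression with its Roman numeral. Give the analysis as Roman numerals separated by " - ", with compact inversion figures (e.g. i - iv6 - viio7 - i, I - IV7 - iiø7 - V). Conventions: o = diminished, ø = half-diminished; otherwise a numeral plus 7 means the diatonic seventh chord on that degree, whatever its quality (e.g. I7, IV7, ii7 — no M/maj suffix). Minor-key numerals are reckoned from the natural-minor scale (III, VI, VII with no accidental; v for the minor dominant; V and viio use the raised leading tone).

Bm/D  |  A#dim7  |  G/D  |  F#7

i6 - viio7 - VI64 - V7

Bm/D has root B, degree 1 in B minor, so i6.
A#dim7: root A# is the leading tone; fully diminished seventh chord there is viio7.
G/D has root G, degree 6 in B minor, so VI64.
F#7 has root F#, degree 5 in B minor, so V7.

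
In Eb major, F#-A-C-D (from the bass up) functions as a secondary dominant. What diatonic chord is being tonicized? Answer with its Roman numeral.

The chord is a dominant seventh chord on D.
A dominant resolves down a perfect fifth: D → G. In Eb major, G is scale degree 3, i.e. iii.

iii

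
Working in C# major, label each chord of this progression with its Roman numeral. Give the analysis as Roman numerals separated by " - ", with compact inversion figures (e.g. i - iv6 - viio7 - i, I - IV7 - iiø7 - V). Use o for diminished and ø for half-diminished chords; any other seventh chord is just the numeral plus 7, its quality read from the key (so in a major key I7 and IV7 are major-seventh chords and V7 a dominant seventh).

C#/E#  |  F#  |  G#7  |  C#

I6 - IV - V7 - I

C#/E# has root C#, degree 1 in C# major, so I6.
F# has root F#, degree 4 in C# major, so IV.
G#7 has root G#, degree 5 in C# major, so V7.
C#: major triad on C# = scale degree 1 → I.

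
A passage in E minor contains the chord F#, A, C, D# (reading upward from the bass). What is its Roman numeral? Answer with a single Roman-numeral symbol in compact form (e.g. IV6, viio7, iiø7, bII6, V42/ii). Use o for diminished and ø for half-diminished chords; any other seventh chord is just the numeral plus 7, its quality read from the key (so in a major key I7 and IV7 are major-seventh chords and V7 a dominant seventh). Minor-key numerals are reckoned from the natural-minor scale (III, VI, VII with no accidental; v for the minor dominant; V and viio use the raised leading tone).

viio65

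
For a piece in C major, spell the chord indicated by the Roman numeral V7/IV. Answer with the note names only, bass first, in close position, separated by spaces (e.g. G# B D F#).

C E G Bb

The slash means an applied dominant: we want the dominant of IV. In C major, IV is F major, and its dominant is built on C.
Building a dominant seventh chord on C gives C-E-G-Bb.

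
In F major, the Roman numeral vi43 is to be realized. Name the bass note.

A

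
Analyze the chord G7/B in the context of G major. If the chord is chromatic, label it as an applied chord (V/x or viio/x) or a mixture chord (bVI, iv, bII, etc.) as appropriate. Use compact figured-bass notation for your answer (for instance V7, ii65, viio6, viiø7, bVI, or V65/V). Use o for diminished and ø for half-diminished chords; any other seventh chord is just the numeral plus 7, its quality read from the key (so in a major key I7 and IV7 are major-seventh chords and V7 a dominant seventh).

V65/IV

The pitches G-B-D-F form a dominant seventh chord rooted on G.
G is not a diatonic chord root with this quality in G major, but it lies a perfect fifth above C (IV), so the chord functions as an applied dominant of IV.
With B in the bass the chord is in first inversion, so the figured bass is 65.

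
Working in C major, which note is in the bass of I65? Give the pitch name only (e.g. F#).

E

I in C major has root C; the chord is C-E-G-B.
The figure 65 means first inversion — the third is in the bass.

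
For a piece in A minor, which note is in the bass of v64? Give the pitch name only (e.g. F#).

B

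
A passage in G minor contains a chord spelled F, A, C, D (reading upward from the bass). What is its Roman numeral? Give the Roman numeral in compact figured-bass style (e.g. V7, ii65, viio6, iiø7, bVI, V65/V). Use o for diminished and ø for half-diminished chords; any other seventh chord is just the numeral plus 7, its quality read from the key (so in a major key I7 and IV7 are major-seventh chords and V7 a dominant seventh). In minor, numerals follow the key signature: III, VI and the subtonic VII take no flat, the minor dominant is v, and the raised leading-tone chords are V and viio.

v65

The pitches D-F-A-C form a minor seventh chord rooted on D.
D is scale degree 5 in G minor, and a minor seventh chord on that degree is written v7.
With F in the bass the chord is in first inversion, so the figured bass is 65.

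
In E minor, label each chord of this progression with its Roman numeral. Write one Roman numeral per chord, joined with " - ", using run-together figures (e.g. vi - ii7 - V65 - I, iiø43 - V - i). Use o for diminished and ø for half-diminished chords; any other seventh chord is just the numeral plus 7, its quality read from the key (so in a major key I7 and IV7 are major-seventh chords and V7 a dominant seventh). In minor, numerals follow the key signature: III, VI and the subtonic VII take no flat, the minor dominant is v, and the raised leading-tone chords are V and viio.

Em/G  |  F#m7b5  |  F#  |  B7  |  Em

Em/G: root E is the tonic; minor triad there is i6.
F#m7b5: half-diminished seventh chord on F# = scale degree 2 → iiø7.
F# is the secondary dominant of V (major triad on F#): V/V.
B7: dominant seventh chord on B = scale degree 5 → V7.
Em: root E is the tonic; minor triad there is i.

i6 - iiø7 - V/V - V7 - i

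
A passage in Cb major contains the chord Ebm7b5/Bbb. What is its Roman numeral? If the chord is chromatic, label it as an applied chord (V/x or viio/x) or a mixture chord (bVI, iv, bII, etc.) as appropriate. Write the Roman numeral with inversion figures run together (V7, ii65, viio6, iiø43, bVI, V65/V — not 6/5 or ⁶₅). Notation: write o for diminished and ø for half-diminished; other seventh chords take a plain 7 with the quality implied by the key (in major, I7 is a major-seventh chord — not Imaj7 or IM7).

viiø43/IV

The pitches Eb-Gb-Bbb-Db form a half-diminished seventh chord rooted on Eb.
Eb sits a half step below Fb (IV in Cb major); a diminished chord there is the applied leading-tone chord of IV.
With Bbb in the bass the chord is in second inversion, so the figured bass is 43.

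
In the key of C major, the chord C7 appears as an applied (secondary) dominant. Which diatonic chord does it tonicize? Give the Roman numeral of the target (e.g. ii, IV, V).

The chord is a dominant seventh chord on C.
A dominant resolves down a perfect fifth: C → F. In C major, F is scale degree 4, i.e. IV.

IV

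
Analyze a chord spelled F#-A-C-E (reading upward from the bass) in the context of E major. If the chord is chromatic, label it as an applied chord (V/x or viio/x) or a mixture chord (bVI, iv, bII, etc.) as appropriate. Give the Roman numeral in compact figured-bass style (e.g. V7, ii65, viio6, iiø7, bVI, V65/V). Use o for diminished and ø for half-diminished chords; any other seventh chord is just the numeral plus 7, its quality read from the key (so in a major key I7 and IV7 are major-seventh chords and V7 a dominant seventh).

The pitches F#-A-C-E form a half-diminished seventh chord rooted on F#.
F# is the second degree of E major. This is the half-diminished supertonic seventh, borrowed from the parallel minor.

iiø7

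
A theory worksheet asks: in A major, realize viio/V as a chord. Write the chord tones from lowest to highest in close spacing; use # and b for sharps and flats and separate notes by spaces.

D# F# A

The slash marks an applied leading-tone chord: viio of V. In A major, V is E, so the leading tone to it is D#, a half step below.
Building a diminished triad on D# gives D#-F#-A.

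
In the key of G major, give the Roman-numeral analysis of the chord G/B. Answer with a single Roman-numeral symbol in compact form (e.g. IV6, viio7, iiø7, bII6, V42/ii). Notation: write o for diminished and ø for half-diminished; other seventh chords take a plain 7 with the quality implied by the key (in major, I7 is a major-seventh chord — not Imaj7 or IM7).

I6

Stacked in thirds the chord is G-B-D: a major triad on G.
In G major, G is the tonic; the diatonic major triad there is I.
With B in the bass the chord is in first inversion, so the figured bass is 6.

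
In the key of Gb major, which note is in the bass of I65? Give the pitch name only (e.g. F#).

Bb

I in Gb major has root Gb; the chord is Gb-Bb-Db-F.
The figure 65 means first inversion — the third is in the bass.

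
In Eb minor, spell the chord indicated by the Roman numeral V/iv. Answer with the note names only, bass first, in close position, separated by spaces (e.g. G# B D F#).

Eb G Bb

V/iv is a secondary dominant — the dominant triad of iv. iv in Eb minor is Ab, so the applied chord's root is Eb, a perfect fifth above.
Building a major triad on Eb gives Eb-G-Bb.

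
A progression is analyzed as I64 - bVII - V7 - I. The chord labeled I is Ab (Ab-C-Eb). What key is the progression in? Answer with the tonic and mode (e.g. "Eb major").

Ab major

The anchor chord is a major triad on Ab, labeled I.
If Ab is scale degree 1 and the mode makes that degree carry a major triad, the tonic is Ab and the mode is major.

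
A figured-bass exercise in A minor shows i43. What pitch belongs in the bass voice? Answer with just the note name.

E

i in A minor has root A; the chord is A-C-E-G.
The figure 43 means second inversion — the fifth is in the bass.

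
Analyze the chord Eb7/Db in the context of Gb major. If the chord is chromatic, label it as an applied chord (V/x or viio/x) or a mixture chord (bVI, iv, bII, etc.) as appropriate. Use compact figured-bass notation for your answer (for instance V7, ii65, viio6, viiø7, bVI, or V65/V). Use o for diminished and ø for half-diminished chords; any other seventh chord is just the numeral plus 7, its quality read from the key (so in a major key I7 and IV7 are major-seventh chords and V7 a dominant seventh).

The pitches Eb-G-Bb-Db form a dominant seventh chord rooted on Eb.
Eb is not a diatonic chord root with this quality in Gb major, but it lies a perfect fifth above Ab (ii), so the chord functions as an applied dominant of ii.
With Db in the bass the chord is in third inversion, so the figured bass is 42.

V42/ii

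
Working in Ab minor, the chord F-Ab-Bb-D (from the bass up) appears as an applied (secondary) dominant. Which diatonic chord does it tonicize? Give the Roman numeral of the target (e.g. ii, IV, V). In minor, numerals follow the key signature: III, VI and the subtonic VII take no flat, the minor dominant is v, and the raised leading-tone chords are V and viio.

V

The chord is a dominant seventh chord on Bb.
A dominant resolves down a perfect fifth: Bb → Eb. In Ab minor, Eb is scale degree 5, i.e. V.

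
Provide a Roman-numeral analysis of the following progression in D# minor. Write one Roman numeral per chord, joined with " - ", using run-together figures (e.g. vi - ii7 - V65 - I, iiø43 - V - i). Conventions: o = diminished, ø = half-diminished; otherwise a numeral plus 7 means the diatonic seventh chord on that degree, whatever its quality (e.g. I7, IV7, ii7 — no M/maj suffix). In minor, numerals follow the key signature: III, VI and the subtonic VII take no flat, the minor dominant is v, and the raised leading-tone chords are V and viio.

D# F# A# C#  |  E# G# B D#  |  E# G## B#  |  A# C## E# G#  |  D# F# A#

i7 - iiø7 - V/V - V7 - i

D#-F#-A#-C#: root D# is the tonic; minor seventh chord there is i7.
E#-G#-B-D#: root E# is the supertonic; half-diminished seventh chord there is iiø7.
E#-G##-B#: chromatic; E# is V of V, so V/V.
A#-C##-E#-G# has root A#, degree 5 in D# minor, so V7.
D#-F#-A#: root D# is the tonic; minor triad there is i.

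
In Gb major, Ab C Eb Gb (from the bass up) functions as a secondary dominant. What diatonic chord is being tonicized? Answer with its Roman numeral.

V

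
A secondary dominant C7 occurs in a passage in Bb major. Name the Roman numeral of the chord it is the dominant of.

V

The chord is a dominant seventh chord on C.
A dominant resolves down a perfect fifth: C → F. In Bb major, F is scale degree 5, i.e. V.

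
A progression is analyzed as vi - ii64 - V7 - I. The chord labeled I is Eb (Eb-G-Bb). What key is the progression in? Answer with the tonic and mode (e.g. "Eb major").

Eb major

The chord Eb is a major triad rooted on Eb; its label is I.
If Eb is scale degree 1 and the mode makes that degree carry a major triad, the tonic is Eb and the mode is major.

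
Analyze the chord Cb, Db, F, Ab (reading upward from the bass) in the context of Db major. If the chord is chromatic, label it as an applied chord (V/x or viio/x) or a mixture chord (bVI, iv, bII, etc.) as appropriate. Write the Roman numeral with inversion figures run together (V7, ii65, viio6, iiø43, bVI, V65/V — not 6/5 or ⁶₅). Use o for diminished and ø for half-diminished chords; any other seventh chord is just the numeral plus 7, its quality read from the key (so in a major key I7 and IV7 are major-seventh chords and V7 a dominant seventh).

V42/IV

The pitches Db-F-Ab-Cb form a dominant seventh chord rooted on Db.
Db is not a diatonic chord root with this quality in Db major, but it lies a perfect fifth above Gb (IV), so the chord functions as an applied dominant of IV.
With Cb in the bass the chord is in third inversion, so the figured bass is 42.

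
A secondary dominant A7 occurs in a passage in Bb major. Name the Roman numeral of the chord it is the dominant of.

iii

The chord is a dominant seventh chord on A.
A dominant resolves down a perfect fifth: A → D. In Bb major, D is scale degree 3, i.e. iii.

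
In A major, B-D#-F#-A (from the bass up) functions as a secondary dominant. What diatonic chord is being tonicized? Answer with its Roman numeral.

V

The chord is a dominant seventh chord on B.
A dominant resolves down a perfect fifth: B → E. In A major, E is scale degree 5, i.e. V.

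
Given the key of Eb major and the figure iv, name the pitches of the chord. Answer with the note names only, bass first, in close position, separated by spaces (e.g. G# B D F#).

Ab Cb Eb

iv is the minor subdominant, borrowed from the parallel minor. In Eb major that root is Ab.
So the chord is Ab-Cb-Eb.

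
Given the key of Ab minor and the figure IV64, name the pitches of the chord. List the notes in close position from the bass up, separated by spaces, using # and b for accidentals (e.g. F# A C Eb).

Ab Db F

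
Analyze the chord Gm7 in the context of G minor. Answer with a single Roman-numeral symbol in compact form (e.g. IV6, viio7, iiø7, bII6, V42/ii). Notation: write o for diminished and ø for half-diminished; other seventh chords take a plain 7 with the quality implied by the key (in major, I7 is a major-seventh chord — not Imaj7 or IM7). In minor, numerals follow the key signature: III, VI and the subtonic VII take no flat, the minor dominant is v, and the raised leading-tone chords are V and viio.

Stacked in thirds the chord is G-Bb-D-F: a minor seventh chord on G.
G is scale degree 1 in G minor, and a minor seventh chord on that degree is written i7.

i7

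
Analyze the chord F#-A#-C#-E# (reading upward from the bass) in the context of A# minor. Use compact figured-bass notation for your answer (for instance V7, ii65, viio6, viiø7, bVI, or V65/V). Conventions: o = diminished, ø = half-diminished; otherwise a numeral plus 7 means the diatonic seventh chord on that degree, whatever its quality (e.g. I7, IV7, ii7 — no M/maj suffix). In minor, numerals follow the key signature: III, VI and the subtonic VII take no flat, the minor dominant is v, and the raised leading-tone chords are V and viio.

The pitches F#-A#-C#-E# form a major seventh chord rooted on F#.
F# is scale degree 6 in A# minor, and a major seventh chord on that degree is written VI7.

VI7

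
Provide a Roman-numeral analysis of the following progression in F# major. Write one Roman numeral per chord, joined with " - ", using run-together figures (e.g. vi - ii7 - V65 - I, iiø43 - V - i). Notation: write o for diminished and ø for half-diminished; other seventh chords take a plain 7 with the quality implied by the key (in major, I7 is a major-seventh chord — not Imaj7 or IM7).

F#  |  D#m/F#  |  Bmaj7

F# has root F#, degree 1 in F# major, so I.
D#m/F# has root D#, degree 6 in F# major, so vi6.
Bmaj7 has root B, degree 4 in F# major, so IV7.

I - vi6 - IV7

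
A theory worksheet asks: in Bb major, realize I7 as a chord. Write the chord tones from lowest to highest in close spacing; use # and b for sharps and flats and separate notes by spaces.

Bb D F A

The numeral's case and figure indicate a major seventh chord. In Bb major its root, the tonic, is Bb.
Stacking thirds from Bb gives Bb-D-F-A.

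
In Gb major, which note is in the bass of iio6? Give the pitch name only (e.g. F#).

Cb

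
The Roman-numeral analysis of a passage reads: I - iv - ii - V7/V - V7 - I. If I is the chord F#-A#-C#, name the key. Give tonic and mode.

F# major

The anchor chord is a major triad on F#, labeled I.
If F# is scale degree 1 and the mode makes that degree carry a major triad, the tonic is F# and the mode is major.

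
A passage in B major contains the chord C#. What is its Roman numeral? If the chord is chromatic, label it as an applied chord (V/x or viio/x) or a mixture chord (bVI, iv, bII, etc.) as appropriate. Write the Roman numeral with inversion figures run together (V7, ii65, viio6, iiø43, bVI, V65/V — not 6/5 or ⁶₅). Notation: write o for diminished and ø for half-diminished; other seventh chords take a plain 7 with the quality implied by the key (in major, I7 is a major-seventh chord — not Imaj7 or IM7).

The pitches C#-E#-G# form a major triad rooted on C#.
C# is not a diatonic chord root with this quality in B major, but it lies a perfect fifth above F# (V), so the chord functions as an applied dominant of V.

V/V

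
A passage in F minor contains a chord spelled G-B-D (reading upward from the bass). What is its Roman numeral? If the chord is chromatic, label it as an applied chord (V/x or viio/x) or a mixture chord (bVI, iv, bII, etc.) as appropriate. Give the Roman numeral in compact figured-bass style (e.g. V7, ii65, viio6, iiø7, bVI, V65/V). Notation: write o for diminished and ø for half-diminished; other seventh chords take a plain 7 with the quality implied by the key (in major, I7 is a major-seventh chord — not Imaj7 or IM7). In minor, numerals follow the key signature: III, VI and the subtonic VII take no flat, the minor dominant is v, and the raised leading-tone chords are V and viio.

V/V

Stacked in thirds the chord is G-B-D: a major triad on G.
G is not a diatonic chord root with this quality in F minor, but it lies a perfect fifth above C (V), so the chord functions as an applied dominant of V.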